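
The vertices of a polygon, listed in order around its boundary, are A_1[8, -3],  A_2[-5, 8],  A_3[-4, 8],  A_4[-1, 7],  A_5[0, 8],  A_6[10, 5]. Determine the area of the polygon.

68.5

A_1→A_2: (8)(8) − (-5)(-3) = 49
A_2→A_3: (-5)(8) − (-4)(8) = -8
A_3→A_4: (-4)(7) − (-1)(8) = -20
A_4→A_5: (-1)(8) − (0)(7) = -8
A_5→A_6: (0)(5) − (10)(8) = -80
A_6→A_1: (10)(-3) − (8)(5) = -70
Σ = -137
Area = |Σ|/2 = 68.5.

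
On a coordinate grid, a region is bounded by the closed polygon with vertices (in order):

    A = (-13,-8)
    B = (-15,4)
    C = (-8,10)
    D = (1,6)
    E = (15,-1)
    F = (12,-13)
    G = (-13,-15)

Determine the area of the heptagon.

531

Apply the shoelace formula: 2A = Σ (x_i·y_{i+1} − x_{i+1}·y_i), indices taken mod 7.
Σ = (-172) + (-118) + (-58) + (-91) + (-183) + (-349) + (-91) = -1062
Area = |Σ|/2 = 531.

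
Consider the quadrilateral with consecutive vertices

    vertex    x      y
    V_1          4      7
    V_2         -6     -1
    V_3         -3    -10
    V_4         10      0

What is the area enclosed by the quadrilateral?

V_1→V_2: (4)(-1) − (-6)(7) = 38
V_2→V_3: (-6)(-10) − (-3)(-1) = 57
V_3→V_4: (-3)(0) − (10)(-10) = 100
V_4→V_1: (10)(7) − (4)(0) = 70
Σ = 265
Area = |Σ|/2 = 132.5.

132.5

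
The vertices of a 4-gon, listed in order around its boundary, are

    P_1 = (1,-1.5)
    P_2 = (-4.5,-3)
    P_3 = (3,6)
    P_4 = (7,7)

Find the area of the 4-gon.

33.125

P_1→P_2: (1)(-3) − (-4.5)(-1.5) = -9.75
P_2→P_3: (-4.5)(6) − (3)(-3) = -18
P_3→P_4: (3)(7) − (7)(6) = -21
P_4→P_1: (7)(-1.5) − (1)(7) = -17.5
Σ = -66.25
Area = |Σ|/2 = 33.125.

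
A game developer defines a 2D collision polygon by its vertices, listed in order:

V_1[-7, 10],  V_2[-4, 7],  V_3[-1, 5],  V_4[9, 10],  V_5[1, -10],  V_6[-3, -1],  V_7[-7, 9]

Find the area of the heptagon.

V_1→V_2: (-7)(7) − (-4)(10) = -9
V_2→V_3: (-4)(5) − (-1)(7) = -13
V_3→V_4: (-1)(10) − (9)(5) = -55
V_4→V_5: (9)(-10) − (1)(10) = -100
V_5→V_6: (1)(-1) − (-3)(-10) = -31
V_6→V_7: (-3)(9) − (-7)(-1) = -34
V_7→V_1: (-7)(10) − (-7)(9) = -7
Σ = -249
Area = |Σ|/2 = 124.5.

124.5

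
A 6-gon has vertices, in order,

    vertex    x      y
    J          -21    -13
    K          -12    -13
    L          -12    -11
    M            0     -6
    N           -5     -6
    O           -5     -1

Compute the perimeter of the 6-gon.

|JK| = √((9)² + (0)²) = √81 = 9
|KL| = √((0)² + (2)²) = √4 = 2
|LM| = √((12)² + (5)²) = √169 = 13
|MN| = √((-5)² + (0)²) = √25 = 5
|NO| = √((0)² + (5)²) = √25 = 5
|OJ| = √((-16)² + (-12)²) = √400 = 20
Perimeter = 9 + 2 + 13 + 5 + 5 + 20 = 54.

54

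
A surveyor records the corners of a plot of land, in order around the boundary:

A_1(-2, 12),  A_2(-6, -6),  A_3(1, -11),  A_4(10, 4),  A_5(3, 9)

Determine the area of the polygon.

Σ = (84) + (72) + (114) + (78) + (54) = 402
Area = |Σ|/2 = 201.

201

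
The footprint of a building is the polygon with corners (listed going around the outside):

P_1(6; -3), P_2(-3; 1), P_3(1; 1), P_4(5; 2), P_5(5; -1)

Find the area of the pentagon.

17

Apply the surveyor's formula: 2A = Σ (x_i·y_{i+1} − x_{i+1}·y_i), indices taken mod 5.
Cross-terms: -3, -4, -3, -15, -9  ⇒  Σ = -34
Area = |Σ|/2 = 17.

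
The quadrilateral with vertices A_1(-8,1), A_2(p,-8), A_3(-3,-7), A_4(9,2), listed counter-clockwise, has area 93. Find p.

The doubled signed area Σ (x_i y_{i+1} − x_{i+1} y_i) is linear in p.
With p=0 it equals 122; the coefficient of p is -8 (from the two edges through A_2).
So -8·p + 122 = 2·93 = 186 ⇒ p = -8.

-8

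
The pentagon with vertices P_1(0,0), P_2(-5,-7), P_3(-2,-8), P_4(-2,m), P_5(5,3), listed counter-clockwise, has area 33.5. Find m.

-9

Write out the shoelace sum; only the two edges meeting at P_4 involve m:
2·Area = [((-2)·m − (-2)·(-8)) + ((-2)·3 − 5·m)] + 26
       = -7·m + 4 = 67
⇒ m = -9.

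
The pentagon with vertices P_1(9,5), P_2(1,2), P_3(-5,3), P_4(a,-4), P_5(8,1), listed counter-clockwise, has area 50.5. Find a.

The doubled signed area Σ (x_i y_{i+1} − x_{i+1} y_i) is linear in a.
With a=0 it equals 109; the coefficient of a is -2 (from the two edges through P_4).
So -2·a + 109 = 2·50.5 = 101 ⇒ a = 4.

4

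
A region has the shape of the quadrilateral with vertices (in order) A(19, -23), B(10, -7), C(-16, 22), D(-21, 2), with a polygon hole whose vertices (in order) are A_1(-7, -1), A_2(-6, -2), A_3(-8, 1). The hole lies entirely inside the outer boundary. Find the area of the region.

Outer boundary:
Apply the shoelace formula: 2A = Σ (x_i·y_{i+1} − x_{i+1}·y_i), indices taken mod 4.
Σ = (97) + (108) + (430) + (445) = 1080
Area = |Σ|/2 = 540.
Hole:
Σ = (8) + (-22) + (15) = 1
Area = |Σ|/2 = 0.5.
Net area = 540 − 0.5 = 539.5.

539.5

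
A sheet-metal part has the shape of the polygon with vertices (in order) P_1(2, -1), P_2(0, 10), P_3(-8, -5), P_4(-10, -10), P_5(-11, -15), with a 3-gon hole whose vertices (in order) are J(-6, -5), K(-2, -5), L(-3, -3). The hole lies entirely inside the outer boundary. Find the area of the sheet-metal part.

101.5

Outer boundary:
P_1→P_2: (2)(10) − (0)(-1) = 20
P_2→P_3: (0)(-5) − (-8)(10) = 80
P_3→P_4: (-8)(-10) − (-10)(-5) = 30
P_4→P_5: (-10)(-15) − (-11)(-10) = 40
P_5→P_1: (-11)(-1) − (2)(-15) = 41
Σ = 211
Area = |Σ|/2 = 105.5.
Hole:
Σ = (20) + (-9) + (-3) = 8
Area = |Σ|/2 = 4.
Net area = 105.5 − 4 = 101.5.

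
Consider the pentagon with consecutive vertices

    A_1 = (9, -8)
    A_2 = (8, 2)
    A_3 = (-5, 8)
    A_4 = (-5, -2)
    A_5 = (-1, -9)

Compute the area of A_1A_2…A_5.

169

Apply the shoelace (surveyor's) formula: 2A = Σ (x_i·y_{i+1} − x_{i+1}·y_i), indices taken mod 5.
Cross-terms: 82, 74, 50, 43, 89  ⇒  Σ = 338
Area = |Σ|/2 = 169.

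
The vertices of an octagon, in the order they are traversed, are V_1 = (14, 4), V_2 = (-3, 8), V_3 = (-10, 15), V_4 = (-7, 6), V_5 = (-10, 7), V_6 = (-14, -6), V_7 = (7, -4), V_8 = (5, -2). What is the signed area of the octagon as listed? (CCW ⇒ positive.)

Apply the shoelace (surveyor's) formula: 2A = Σ (x_i·y_{i+1} − x_{i+1}·y_i), indices taken mod 8.
Σ = (124) + (35) + (45) + (11) + (158) + (98) + (6) + (48) = 525
Signed area = Σ/2 = 262.5 (positive ⇒ counter-clockwise traversal).

262.5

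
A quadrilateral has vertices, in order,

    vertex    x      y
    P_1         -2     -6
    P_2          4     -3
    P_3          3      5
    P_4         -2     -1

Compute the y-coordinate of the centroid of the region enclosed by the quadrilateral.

-127/114

Apply the surveyor's formula. First the cross-terms c_i = x_i·y_{i+1} − x_{i+1}·y_i:
  30, 29, 7, 10  ⇒  2A = 76, A = 38.
Then Σ (y_i + y_{i+1})·c_i = -254, so ȳ = -254 / (6·38) = -127/114.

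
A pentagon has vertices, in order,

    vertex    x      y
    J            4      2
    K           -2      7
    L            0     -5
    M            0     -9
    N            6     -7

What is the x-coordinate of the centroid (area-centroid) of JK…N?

32/17

Apply Gauss's area formula. First the cross-terms c_i = x_i·y_{i+1} − x_{i+1}·y_i:
  32, 10, 0, 54, 40  ⇒  2A = 136, A = 68.
Then Σ (x_i + x_{i+1})·c_i = 768, so x̄ = 768 / (6·68) = 32/17.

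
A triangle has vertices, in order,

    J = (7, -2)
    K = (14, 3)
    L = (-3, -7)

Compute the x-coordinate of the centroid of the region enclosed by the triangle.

Apply the surveyor's formula. First the cross-terms c_i = x_i·y_{i+1} − x_{i+1}·y_i:
  49, -89, 55  ⇒  2A = 15, A = 7.5.
Then Σ (x_i + x_{i+1})·c_i = 270, so x̄ = 270 / (6·7.5) = 6.

6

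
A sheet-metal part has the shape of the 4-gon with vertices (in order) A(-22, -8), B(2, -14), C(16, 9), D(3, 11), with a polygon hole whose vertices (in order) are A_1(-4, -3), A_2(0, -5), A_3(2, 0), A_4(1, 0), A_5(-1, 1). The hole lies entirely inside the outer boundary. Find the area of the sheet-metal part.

447.5

Outer boundary:
Cross-terms: 324, 242, 149, 218  ⇒  Σ = 933
Area = |Σ|/2 = 466.5.
Hole:
Apply the shoelace formula: 2A = Σ (x_i·y_{i+1} − x_{i+1}·y_i), indices taken mod 5.
Σ = (20) + (10) + (0) + (1) + (7) = 38
Area = |Σ|/2 = 19.
Net area = 466.5 − 19 = 447.5.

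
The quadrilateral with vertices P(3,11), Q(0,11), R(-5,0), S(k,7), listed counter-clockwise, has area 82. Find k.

12

Write out the shoelace sum; only the two edges meeting at S involve k:
2·Area = [((-5)·7 − k·0) + (k·11 − 3·7)] + 88
       = 11·k + 32 = 164
⇒ k = 12.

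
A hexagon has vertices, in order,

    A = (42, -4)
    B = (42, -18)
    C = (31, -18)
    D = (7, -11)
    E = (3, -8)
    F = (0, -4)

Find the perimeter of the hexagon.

|AB| = √((0)² + (-14)²) = √196 = 14
|BC| = √((-11)² + (0)²) = √121 = 11
|CD| = √((-24)² + (7)²) = √625 = 25
|DE| = √((-4)² + (3)²) = √25 = 5
|EF| = √((-3)² + (4)²) = √25 = 5
|FA| = √((42)² + (0)²) = √1764 = 42
Perimeter = 14 + 11 + 25 + 5 + 5 + 42 = 102.

102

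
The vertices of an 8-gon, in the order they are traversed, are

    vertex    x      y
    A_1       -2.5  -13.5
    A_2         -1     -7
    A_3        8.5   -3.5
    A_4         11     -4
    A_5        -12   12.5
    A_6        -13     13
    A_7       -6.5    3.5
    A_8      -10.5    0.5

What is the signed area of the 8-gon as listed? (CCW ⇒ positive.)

191.5

Apply Gauss's area formula: 2A = Σ (x_i·y_{i+1} − x_{i+1}·y_i), indices taken mod 8.
Cross-terms: 4, 63, 4.5, 89.5, 6.5, 39, 33.5, 143  ⇒  Σ = 383
Signed area = Σ/2 = 191.5 (positive ⇒ counter-clockwise traversal).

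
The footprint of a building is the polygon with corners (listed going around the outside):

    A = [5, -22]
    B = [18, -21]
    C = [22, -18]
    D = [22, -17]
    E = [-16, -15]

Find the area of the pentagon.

Σ = (291) + (138) + (22) + (-602) + (427) = 276
Area = |Σ|/2 = 138.

138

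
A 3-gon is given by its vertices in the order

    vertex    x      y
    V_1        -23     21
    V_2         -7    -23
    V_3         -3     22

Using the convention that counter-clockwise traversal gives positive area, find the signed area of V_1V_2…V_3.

448

Apply the shoelace formula: 2A = Σ (x_i·y_{i+1} − x_{i+1}·y_i), indices taken mod 3.
V_1→V_2: (-23)(-23) − (-7)(21) = 676
V_2→V_3: (-7)(22) − (-3)(-23) = -223
V_3→V_1: (-3)(21) − (-23)(22) = 443
Σ = 896
Signed area = Σ/2 = 448 (positive ⇒ counter-clockwise traversal).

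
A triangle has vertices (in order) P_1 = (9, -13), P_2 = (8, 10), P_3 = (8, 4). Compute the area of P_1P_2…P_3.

3

Apply the shoelace formula: 2A = Σ (x_i·y_{i+1} − x_{i+1}·y_i), indices taken mod 3.
Σ = (194) + (-48) + (-140) = 6
Area = |Σ|/2 = 3.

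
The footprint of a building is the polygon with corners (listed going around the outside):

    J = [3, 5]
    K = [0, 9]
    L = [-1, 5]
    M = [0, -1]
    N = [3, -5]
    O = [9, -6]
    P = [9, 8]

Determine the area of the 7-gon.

107

Apply the surveyor's formula: 2A = Σ (x_i·y_{i+1} − x_{i+1}·y_i), indices taken mod 7.
Σ = (27) + (9) + (1) + (3) + (27) + (126) + (21) = 214
Area = |Σ|/2 = 107.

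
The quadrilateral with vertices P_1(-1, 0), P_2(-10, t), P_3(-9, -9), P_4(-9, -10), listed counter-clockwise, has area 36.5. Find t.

-2

Write out the shoelace sum; only the two edges meeting at P_2 involve t:
2·Area = [((-1)·t − (-10)·0) + ((-10)·(-9) − (-9)·t)] + -1
       = 8·t + 89 = 73
⇒ t = -2.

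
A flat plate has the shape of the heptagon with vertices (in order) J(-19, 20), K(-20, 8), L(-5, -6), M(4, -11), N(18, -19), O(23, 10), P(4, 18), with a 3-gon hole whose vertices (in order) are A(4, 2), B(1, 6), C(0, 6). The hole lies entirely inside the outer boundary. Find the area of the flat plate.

1009

Outer boundary:
Apply the surveyor's formula: 2A = Σ (x_i·y_{i+1} − x_{i+1}·y_i), indices taken mod 7.
Σ = (248) + (160) + (79) + (122) + (617) + (374) + (422) = 2022
Area = |Σ|/2 = 1011.
Hole:
Apply the surveyor's formula: 2A = Σ (x_i·y_{i+1} − x_{i+1}·y_i), indices taken mod 3.
Σ = (22) + (6) + (-24) = 4
Area = |Σ|/2 = 2.
Net area = 1011 − 2 = 1009.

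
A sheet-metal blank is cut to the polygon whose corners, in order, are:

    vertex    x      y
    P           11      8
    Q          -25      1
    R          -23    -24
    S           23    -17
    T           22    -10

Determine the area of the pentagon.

Σ = (211) + (623) + (943) + (144) + (286) = 2207
Area = |Σ|/2 = 1103.5.

1103.5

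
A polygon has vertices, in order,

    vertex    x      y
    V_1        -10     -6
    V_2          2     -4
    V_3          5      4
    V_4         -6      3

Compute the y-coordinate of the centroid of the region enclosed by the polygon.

-89/111

Apply the shoelace formula. First the cross-terms c_i = x_i·y_{i+1} − x_{i+1}·y_i:
  52, 28, 39, 66  ⇒  2A = 185, A = 92.5.
Then Σ (y_i + y_{i+1})·c_i = -445, so ȳ = -445 / (6·92.5) = -89/111.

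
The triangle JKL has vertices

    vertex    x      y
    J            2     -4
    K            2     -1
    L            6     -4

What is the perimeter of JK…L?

|JK| = √((0)² + (3)²) = √9 = 3
|KL| = √((4)² + (-3)²) = √25 = 5
|LJ| = √((-4)² + (0)²) = √16 = 4
Perimeter = 3 + 5 + 4 = 12.

12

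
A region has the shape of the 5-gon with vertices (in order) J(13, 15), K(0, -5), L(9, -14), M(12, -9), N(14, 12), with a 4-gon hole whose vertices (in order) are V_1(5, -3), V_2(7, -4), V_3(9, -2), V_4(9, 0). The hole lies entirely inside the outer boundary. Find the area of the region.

Outer boundary:
J→K: (13)(-5) − (0)(15) = -65
K→L: (0)(-14) − (9)(-5) = 45
L→M: (9)(-9) − (12)(-14) = 87
M→N: (12)(12) − (14)(-9) = 270
N→J: (14)(15) − (13)(12) = 54
Σ = 391
Area = |Σ|/2 = 195.5.
Hole:
Σ = (1) + (22) + (18) + (-27) = 14
Area = |Σ|/2 = 7.
Net area = 195.5 − 7 = 188.5.

188.5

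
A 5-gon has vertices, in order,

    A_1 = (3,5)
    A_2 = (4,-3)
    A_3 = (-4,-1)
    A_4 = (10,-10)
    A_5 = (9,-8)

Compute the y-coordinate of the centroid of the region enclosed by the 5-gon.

Apply the shoelace (surveyor's) formula. First the cross-terms c_i = x_i·y_{i+1} − x_{i+1}·y_i:
  -29, -16, 50, 10, 69  ⇒  2A = 84, A = 42.
Then Σ (y_i + y_{i+1})·c_i = -931, so ȳ = -931 / (6·42) = -133/36.

-133/36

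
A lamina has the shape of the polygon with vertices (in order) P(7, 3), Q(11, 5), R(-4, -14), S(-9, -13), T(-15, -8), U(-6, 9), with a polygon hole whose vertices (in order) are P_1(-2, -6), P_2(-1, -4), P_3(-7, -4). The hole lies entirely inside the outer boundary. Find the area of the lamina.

Outer boundary:
Apply the shoelace formula: 2A = Σ (x_i·y_{i+1} − x_{i+1}·y_i), indices taken mod 6.
Cross-terms: 2, -134, -74, -123, -183, -81  ⇒  Σ = -593
Area = |Σ|/2 = 296.5.
Hole:
Apply the shoelace formula: 2A = Σ (x_i·y_{i+1} − x_{i+1}·y_i), indices taken mod 3.
Σ = (2) + (-24) + (34) = 12
Area = |Σ|/2 = 6.
Net area = 296.5 − 6 = 290.5.

290.5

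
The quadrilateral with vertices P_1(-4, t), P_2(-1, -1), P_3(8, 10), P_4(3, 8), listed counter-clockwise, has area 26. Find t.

The doubled signed area Σ (x_i y_{i+1} − x_{i+1} y_i) is linear in t.
With t=0 it equals 68; the coefficient of t is 4 (from the two edges through P_1).
So 4·t + 68 = 2·26 = 52 ⇒ t = -4.

-4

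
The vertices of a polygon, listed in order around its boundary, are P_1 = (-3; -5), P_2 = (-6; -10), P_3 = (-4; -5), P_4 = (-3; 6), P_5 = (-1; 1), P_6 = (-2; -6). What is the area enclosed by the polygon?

23

Σ = (0) + (-10) + (-39) + (3) + (8) + (-8) = -46
Area = |Σ|/2 = 23.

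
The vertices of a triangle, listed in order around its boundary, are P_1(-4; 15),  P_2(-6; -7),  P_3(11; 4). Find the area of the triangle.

Apply the shoelace (surveyor's) formula: 2A = Σ (x_i·y_{i+1} − x_{i+1}·y_i), indices taken mod 3.
Cross-terms: 118, 53, 181  ⇒  Σ = 352
Area = |Σ|/2 = 176.

176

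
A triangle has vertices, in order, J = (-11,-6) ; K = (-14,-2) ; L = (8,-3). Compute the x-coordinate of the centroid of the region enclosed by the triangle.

Apply the shoelace formula. First the cross-terms c_i = x_i·y_{i+1} − x_{i+1}·y_i:
  -62, 58, -81  ⇒  2A = -85, A = -42.5.
Then Σ (x_i + x_{i+1})·c_i = 1445, so x̄ = 1445 / (6·(-42.5)) = -17/3.

-17/3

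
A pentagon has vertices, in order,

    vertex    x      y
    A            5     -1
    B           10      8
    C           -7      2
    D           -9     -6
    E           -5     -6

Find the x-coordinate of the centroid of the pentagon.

-106/245

Apply Gauss's area formula. First the cross-terms c_i = x_i·y_{i+1} − x_{i+1}·y_i:
  50, 76, 60, 24, 35  ⇒  2A = 245, A = 122.5.
Then Σ (x_i + x_{i+1})·c_i = -318, so x̄ = -318 / (6·122.5) = -106/245.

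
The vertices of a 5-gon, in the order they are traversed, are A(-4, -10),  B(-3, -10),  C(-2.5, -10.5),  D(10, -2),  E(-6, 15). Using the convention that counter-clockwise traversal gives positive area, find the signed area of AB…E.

192.25

Apply the surveyor's formula: 2A = Σ (x_i·y_{i+1} − x_{i+1}·y_i), indices taken mod 5.
Cross-terms: 10, 6.5, 110, 138, 120  ⇒  Σ = 384.5
Signed area = Σ/2 = 192.25 (positive ⇒ counter-clockwise traversal).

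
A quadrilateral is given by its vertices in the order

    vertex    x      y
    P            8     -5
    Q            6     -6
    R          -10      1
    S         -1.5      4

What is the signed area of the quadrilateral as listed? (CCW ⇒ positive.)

Apply the shoelace formula: 2A = Σ (x_i·y_{i+1} − x_{i+1}·y_i), indices taken mod 4.
P→Q: (8)(-6) − (6)(-5) = -18
Q→R: (6)(1) − (-10)(-6) = -54
R→S: (-10)(4) − (-1.5)(1) = -38.5
S→P: (-1.5)(-5) − (8)(4) = -24.5
Σ = -135
Signed area = Σ/2 = -67.5 (negative ⇒ clockwise traversal).

-67.5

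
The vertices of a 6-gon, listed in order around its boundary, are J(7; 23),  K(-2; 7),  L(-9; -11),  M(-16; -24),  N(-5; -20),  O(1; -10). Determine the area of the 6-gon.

291.5

Apply the surveyor's formula: 2A = Σ (x_i·y_{i+1} − x_{i+1}·y_i), indices taken mod 6.
J→K: (7)(7) − (-2)(23) = 95
K→L: (-2)(-11) − (-9)(7) = 85
L→M: (-9)(-24) − (-16)(-11) = 40
M→N: (-16)(-20) − (-5)(-24) = 200
N→O: (-5)(-10) − (1)(-20) = 70
O→J: (1)(23) − (7)(-10) = 93
Σ = 583
Area = |Σ|/2 = 291.5.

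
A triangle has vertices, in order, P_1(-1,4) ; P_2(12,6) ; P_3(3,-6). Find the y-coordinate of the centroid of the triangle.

4/3

Apply the surveyor's formula. First the cross-terms c_i = x_i·y_{i+1} − x_{i+1}·y_i:
  -54, -90, 6  ⇒  2A = -138, A = -69.
Then Σ (y_i + y_{i+1})·c_i = -552, so ȳ = -552 / (6·(-69)) = 4/3.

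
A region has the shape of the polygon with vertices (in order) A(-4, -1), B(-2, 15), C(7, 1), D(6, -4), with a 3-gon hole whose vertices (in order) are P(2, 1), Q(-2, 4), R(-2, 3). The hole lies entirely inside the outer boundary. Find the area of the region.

Outer boundary:
Cross-terms: -62, -107, -34, -22  ⇒  Σ = -225
Area = |Σ|/2 = 112.5.
Hole:
Apply the shoelace (surveyor's) formula: 2A = Σ (x_i·y_{i+1} − x_{i+1}·y_i), indices taken mod 3.
Σ = (10) + (2) + (-8) = 4
Area = |Σ|/2 = 2.
Net area = 112.5 − 2 = 110.5.

110.5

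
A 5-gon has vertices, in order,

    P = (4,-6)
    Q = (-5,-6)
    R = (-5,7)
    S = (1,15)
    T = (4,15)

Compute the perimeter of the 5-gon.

56

|PQ| = √((-9)² + (0)²) = √81 = 9
|QR| = √((0)² + (13)²) = √169 = 13
|RS| = √((6)² + (8)²) = √100 = 10
|ST| = √((3)² + (0)²) = √9 = 3
|TP| = √((0)² + (-21)²) = √441 = 21
Perimeter = 9 + 13 + 10 + 3 + 21 = 56.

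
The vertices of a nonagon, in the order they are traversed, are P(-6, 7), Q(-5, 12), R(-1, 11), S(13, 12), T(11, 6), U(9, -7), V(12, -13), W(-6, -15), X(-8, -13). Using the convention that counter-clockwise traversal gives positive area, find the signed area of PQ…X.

Σ = (-37) + (-43) + (-155) + (-54) + (-131) + (-33) + (-258) + (-42) + (-134) = -887
Signed area = Σ/2 = -443.5 (negative ⇒ clockwise traversal).

-443.5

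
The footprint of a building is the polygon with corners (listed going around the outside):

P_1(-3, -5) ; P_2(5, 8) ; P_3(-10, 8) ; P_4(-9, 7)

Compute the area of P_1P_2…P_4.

94.5

P_1→P_2: (-3)(8) − (5)(-5) = 1
P_2→P_3: (5)(8) − (-10)(8) = 120
P_3→P_4: (-10)(7) − (-9)(8) = 2
P_4→P_1: (-9)(-5) − (-3)(7) = 66
Σ = 189
Area = |Σ|/2 = 94.5.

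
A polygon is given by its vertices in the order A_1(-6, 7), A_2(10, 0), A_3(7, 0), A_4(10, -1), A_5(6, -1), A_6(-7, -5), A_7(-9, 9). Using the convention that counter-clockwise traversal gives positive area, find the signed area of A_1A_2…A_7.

-117.5

Apply the surveyor's formula: 2A = Σ (x_i·y_{i+1} − x_{i+1}·y_i), indices taken mod 7.
Σ = (-70) + (0) + (-7) + (-4) + (-37) + (-108) + (-9) = -235
Signed area = Σ/2 = -117.5 (negative ⇒ clockwise traversal).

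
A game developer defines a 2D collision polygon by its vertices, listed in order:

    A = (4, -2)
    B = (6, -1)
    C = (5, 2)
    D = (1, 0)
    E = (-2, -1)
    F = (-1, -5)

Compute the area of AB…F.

26.5

Σ = (8) + (17) + (-2) + (-1) + (9) + (22) = 53
Area = |Σ|/2 = 26.5.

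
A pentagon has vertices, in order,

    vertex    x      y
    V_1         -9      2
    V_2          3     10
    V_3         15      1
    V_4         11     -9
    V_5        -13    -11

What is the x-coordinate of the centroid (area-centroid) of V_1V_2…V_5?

55/47

Apply the surveyor's formula. First the cross-terms c_i = x_i·y_{i+1} − x_{i+1}·y_i:
  -96, -147, -146, -238, -125  ⇒  2A = -752, A = -376.
Then Σ (x_i + x_{i+1})·c_i = -2640, so x̄ = -2640 / (6·(-376)) = 55/47.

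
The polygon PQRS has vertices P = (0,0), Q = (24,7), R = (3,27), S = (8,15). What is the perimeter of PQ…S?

84

|PQ| = √((24)² + (7)²) = √625 = 25
|QR| = √((-21)² + (20)²) = √841 = 29
|RS| = √((5)² + (-12)²) = √169 = 13
|SP| = √((-8)² + (-15)²) = √289 = 17
Perimeter = 25 + 29 + 13 + 17 = 84.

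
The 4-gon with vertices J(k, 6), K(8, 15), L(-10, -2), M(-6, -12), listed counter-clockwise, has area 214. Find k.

Write out the shoelace sum; only the two edges meeting at J involve k:
2·Area = [((-6)·6 − k·(-12)) + (k·15 − 8·6)] + 242
       = 27·k + 158 = 428
⇒ k = 10.

10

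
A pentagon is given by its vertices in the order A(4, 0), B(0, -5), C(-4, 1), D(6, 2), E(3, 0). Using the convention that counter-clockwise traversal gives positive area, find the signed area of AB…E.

Apply the shoelace (surveyor's) formula: 2A = Σ (x_i·y_{i+1} − x_{i+1}·y_i), indices taken mod 5.
A→B: (4)(-5) − (0)(0) = -20
B→C: (0)(1) − (-4)(-5) = -20
C→D: (-4)(2) − (6)(1) = -14
D→E: (6)(0) − (3)(2) = -6
E→A: (3)(0) − (4)(0) = 0
Σ = -60
Signed area = Σ/2 = -30 (negative ⇒ clockwise traversal).

-30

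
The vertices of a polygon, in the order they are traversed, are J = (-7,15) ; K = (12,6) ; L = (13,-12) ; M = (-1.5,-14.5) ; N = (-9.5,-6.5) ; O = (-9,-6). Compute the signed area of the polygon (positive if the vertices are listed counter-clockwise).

-478.5

Apply the shoelace (surveyor's) formula: 2A = Σ (x_i·y_{i+1} − x_{i+1}·y_i), indices taken mod 6.
Σ = (-222) + (-222) + (-206.5) + (-128) + (-1.5) + (-177) = -957
Signed area = Σ/2 = -478.5 (negative ⇒ clockwise traversal).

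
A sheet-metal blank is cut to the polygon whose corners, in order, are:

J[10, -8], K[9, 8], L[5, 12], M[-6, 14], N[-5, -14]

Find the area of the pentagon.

348

Σ = (152) + (68) + (142) + (154) + (180) = 696
Area = |Σ|/2 = 348.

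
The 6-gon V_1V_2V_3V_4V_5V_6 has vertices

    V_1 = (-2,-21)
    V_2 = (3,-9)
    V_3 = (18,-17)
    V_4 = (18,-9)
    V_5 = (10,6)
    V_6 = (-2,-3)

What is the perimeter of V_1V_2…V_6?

|V_1V_2| = √((5)² + (12)²) = √169 = 13
|V_2V_3| = √((15)² + (-8)²) = √289 = 17
|V_3V_4| = √((0)² + (8)²) = √64 = 8
|V_4V_5| = √((-8)² + (15)²) = √289 = 17
|V_5V_6| = √((-12)² + (-9)²) = √225 = 15
|V_6V_1| = √((0)² + (-18)²) = √324 = 18
Perimeter = 13 + 17 + 8 + 17 + 15 + 18 = 88.

88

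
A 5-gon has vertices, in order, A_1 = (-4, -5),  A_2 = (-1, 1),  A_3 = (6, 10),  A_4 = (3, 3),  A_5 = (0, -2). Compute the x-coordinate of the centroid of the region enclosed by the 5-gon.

43/51

Apply the shoelace formula. First the cross-terms c_i = x_i·y_{i+1} − x_{i+1}·y_i:
  -9, -16, -12, -6, -8  ⇒  2A = -51, A = -25.5.
Then Σ (x_i + x_{i+1})·c_i = -129, so x̄ = -129 / (6·(-25.5)) = 43/51.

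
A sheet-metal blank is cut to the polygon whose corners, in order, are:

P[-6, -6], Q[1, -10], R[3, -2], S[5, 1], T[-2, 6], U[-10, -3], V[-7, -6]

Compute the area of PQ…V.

Σ = (66) + (28) + (13) + (32) + (66) + (39) + (6) = 250
Area = |Σ|/2 = 125.

125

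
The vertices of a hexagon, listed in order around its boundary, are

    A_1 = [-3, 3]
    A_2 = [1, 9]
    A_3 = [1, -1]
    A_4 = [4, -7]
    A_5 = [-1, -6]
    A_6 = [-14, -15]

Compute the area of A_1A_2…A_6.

Σ = (-30) + (-10) + (-3) + (-31) + (-69) + (-87) = -230
Area = |Σ|/2 = 115.

115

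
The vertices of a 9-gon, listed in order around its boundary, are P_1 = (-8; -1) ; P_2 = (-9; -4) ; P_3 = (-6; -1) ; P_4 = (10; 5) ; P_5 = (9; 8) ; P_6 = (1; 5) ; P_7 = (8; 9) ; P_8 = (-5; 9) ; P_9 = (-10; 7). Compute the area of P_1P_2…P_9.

133.5

Σ = (23) + (-15) + (-20) + (35) + (37) + (-31) + (117) + (55) + (66) = 267
Area = |Σ|/2 = 133.5.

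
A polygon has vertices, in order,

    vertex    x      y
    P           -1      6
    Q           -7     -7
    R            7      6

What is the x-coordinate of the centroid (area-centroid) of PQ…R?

Apply Gauss's area formula. First the cross-terms c_i = x_i·y_{i+1} − x_{i+1}·y_i:
  49, 7, 48  ⇒  2A = 104, A = 52.
Then Σ (x_i + x_{i+1})·c_i = -104, so x̄ = -104 / (6·52) = -1/3.

-1/3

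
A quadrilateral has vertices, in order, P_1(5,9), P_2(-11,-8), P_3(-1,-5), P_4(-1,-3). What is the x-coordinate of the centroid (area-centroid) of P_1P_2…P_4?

Apply the surveyor's formula. First the cross-terms c_i = x_i·y_{i+1} − x_{i+1}·y_i:
  59, 47, -2, 6  ⇒  2A = 110, A = 55.
Then Σ (x_i + x_{i+1})·c_i = -890, so x̄ = -890 / (6·55) = -89/33.

-89/33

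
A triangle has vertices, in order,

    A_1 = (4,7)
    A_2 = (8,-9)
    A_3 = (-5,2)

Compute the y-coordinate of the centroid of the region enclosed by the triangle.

Apply the surveyor's formula. First the cross-terms c_i = x_i·y_{i+1} − x_{i+1}·y_i:
  -92, -29, -43  ⇒  2A = -164, A = -82.
Then Σ (y_i + y_{i+1})·c_i = 0, so ȳ = 0 / (6·(-82)) = 0.

0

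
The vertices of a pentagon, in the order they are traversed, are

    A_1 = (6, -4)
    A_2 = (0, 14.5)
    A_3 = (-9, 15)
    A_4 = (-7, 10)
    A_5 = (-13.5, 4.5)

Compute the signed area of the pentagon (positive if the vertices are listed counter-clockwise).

Apply the shoelace formula: 2A = Σ (x_i·y_{i+1} − x_{i+1}·y_i), indices taken mod 5.
A_1→A_2: (6)(14.5) − (0)(-4) = 87
A_2→A_3: (0)(15) − (-9)(14.5) = 130.5
A_3→A_4: (-9)(10) − (-7)(15) = 15
A_4→A_5: (-7)(4.5) − (-13.5)(10) = 103.5
A_5→A_1: (-13.5)(-4) − (6)(4.5) = 27
Σ = 363
Signed area = Σ/2 = 181.5 (positive ⇒ counter-clockwise traversal).

181.5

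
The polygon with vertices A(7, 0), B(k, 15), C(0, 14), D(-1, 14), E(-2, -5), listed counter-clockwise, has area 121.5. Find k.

Write out the shoelace sum; only the two edges meeting at B involve k:
2·Area = [(7·15 − k·0) + (k·14 − 0·15)] + 82
       = 14·k + 187 = 243
⇒ k = 4.

4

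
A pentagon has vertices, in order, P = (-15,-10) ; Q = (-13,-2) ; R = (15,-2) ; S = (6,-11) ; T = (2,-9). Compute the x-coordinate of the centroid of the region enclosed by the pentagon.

Apply Gauss's area formula. First the cross-terms c_i = x_i·y_{i+1} − x_{i+1}·y_i:
  -100, 56, -153, -32, -155  ⇒  2A = -384, A = -192.
Then Σ (x_i + x_{i+1})·c_i = 1458, so x̄ = 1458 / (6·(-192)) = -1.265625.

-1.265625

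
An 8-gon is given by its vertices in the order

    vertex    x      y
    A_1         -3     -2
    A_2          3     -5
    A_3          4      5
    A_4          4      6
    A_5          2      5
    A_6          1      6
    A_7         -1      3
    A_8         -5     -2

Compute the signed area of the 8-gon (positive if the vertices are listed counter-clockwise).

Apply the shoelace formula: 2A = Σ (x_i·y_{i+1} − x_{i+1}·y_i), indices taken mod 8.
Cross-terms: 21, 35, 4, 8, 7, 9, 17, 4  ⇒  Σ = 105
Signed area = Σ/2 = 52.5 (positive ⇒ counter-clockwise traversal).

52.5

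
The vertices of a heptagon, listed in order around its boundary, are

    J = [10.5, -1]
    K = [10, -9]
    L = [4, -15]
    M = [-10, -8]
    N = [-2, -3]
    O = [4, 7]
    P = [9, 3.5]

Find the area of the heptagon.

Σ = (-84.5) + (-114) + (-182) + (14) + (-2) + (-49) + (-45.75) = -463.25
Area = |Σ|/2 = 231.625.

231.625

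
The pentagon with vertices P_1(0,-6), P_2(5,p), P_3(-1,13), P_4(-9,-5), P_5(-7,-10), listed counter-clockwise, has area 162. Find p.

The doubled signed area Σ (x_i y_{i+1} − x_{i+1} y_i) is linear in p.
With p=0 it equals 314; the coefficient of p is 1 (from the two edges through P_2).
So 1·p + 314 = 2·162 = 324 ⇒ p = 10.

10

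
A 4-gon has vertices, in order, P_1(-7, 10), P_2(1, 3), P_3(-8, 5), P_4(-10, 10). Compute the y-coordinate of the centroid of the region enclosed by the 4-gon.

407/62

Apply the surveyor's formula. First the cross-terms c_i = x_i·y_{i+1} − x_{i+1}·y_i:
  -31, 29, -30, -30  ⇒  2A = -62, A = -31.
Then Σ (y_i + y_{i+1})·c_i = -1221, so ȳ = -1221 / (6·(-31)) = 407/62.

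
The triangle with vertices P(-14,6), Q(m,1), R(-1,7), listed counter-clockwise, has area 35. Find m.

-9

Write out the shoelace sum; only the two edges meeting at Q involve m:
2·Area = [((-14)·1 − m·6) + (m·7 − (-1)·1)] + 92
       = 1·m + 79 = 70
⇒ m = -9.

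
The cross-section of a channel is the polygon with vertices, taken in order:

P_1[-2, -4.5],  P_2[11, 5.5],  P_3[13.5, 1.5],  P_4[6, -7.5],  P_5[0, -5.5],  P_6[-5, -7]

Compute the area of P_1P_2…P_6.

Apply the shoelace (surveyor's) formula: 2A = Σ (x_i·y_{i+1} − x_{i+1}·y_i), indices taken mod 6.
Σ = (38.5) + (-57.75) + (-110.25) + (-33) + (-27.5) + (8.5) = -181.5
Area = |Σ|/2 = 90.75.

90.75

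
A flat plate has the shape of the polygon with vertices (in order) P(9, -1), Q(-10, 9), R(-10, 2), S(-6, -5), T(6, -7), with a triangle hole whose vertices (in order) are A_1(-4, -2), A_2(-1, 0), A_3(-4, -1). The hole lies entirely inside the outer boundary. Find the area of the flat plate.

Outer boundary:
Apply the surveyor's formula: 2A = Σ (x_i·y_{i+1} − x_{i+1}·y_i), indices taken mod 5.
Σ = (71) + (70) + (62) + (72) + (57) = 332
Area = |Σ|/2 = 166.
Hole:
Apply the surveyor's formula: 2A = Σ (x_i·y_{i+1} − x_{i+1}·y_i), indices taken mod 3.
Cross-terms: -2, 1, 4  ⇒  Σ = 3
Area = |Σ|/2 = 1.5.
Net area = 166 − 1.5 = 164.5.

164.5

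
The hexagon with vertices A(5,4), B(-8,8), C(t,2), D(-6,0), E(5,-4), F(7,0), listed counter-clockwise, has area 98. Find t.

-6

Write out the shoelace sum; only the two edges meeting at C involve t:
2·Area = [((-8)·2 − t·8) + (t·0 − (-6)·2)] + 152
       = -8·t + 148 = 196
⇒ t = -6.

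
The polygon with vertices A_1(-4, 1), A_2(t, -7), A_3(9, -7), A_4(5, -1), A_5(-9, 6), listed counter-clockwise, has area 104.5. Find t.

Write out the shoelace sum; only the two edges meeting at A_2 involve t:
2·Area = [((-4)·(-7) − t·1) + (t·(-7) − 9·(-7))] + 62
       = -8·t + 153 = 209
⇒ t = -7.

-7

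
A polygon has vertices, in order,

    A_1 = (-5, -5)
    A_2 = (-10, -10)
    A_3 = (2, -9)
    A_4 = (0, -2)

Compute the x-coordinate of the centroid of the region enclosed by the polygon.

-419/144

Apply the surveyor's formula. First the cross-terms c_i = x_i·y_{i+1} − x_{i+1}·y_i:
  0, 110, -4, -10  ⇒  2A = 96, A = 48.
Then Σ (x_i + x_{i+1})·c_i = -838, so x̄ = -838 / (6·48) = -419/144.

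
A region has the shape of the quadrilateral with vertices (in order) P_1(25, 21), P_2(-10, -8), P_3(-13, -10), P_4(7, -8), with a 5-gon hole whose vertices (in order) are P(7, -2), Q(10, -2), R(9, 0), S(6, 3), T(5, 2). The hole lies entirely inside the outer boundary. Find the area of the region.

Outer boundary:
Apply the surveyor's formula: 2A = Σ (x_i·y_{i+1} − x_{i+1}·y_i), indices taken mod 4.
Σ = (10) + (-4) + (174) + (347) = 527
Area = |Σ|/2 = 263.5.
Hole:
Σ = (6) + (18) + (27) + (-3) + (-24) = 24
Area = |Σ|/2 = 12.
Net area = 263.5 − 12 = 251.5.

251.5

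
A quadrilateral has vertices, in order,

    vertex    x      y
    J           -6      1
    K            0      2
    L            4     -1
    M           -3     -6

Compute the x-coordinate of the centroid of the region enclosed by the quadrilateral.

-182/129

Apply Gauss's area formula. First the cross-terms c_i = x_i·y_{i+1} − x_{i+1}·y_i:
  -12, -8, -27, -39  ⇒  2A = -86, A = -43.
Then Σ (x_i + x_{i+1})·c_i = 364, so x̄ = 364 / (6·(-43)) = -182/129.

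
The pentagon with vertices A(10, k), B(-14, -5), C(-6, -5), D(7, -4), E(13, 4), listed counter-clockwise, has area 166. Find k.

9

Write out the shoelace sum; only the two edges meeting at A involve k:
2·Area = [(13·k − 10·4) + (10·(-5) − (-14)·k)] + 179
       = 27·k + 89 = 332
⇒ k = 9.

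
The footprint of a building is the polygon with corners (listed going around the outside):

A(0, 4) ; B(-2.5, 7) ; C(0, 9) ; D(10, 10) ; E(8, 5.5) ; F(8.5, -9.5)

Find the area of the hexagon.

Apply Gauss's area formula: 2A = Σ (x_i·y_{i+1} − x_{i+1}·y_i), indices taken mod 6.
Cross-terms: 10, -22.5, -90, -25, -122.75, 34  ⇒  Σ = -216.25
Area = |Σ|/2 = 108.125.

108.125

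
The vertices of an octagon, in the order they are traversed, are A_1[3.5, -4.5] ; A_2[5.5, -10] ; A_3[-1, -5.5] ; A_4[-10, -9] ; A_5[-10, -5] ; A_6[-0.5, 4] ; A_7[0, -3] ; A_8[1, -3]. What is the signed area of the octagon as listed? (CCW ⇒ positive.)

-84.25

Apply the surveyor's formula: 2A = Σ (x_i·y_{i+1} − x_{i+1}·y_i), indices taken mod 8.
Σ = (-10.25) + (-40.25) + (-46) + (-40) + (-42.5) + (1.5) + (3) + (6) = -168.5
Signed area = Σ/2 = -84.25 (negative ⇒ clockwise traversal).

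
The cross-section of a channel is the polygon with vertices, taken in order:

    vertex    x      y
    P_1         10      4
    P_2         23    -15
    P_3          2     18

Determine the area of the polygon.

15

Apply the surveyor's formula: 2A = Σ (x_i·y_{i+1} − x_{i+1}·y_i), indices taken mod 3.
Σ = (-242) + (444) + (-172) = 30
Area = |Σ|/2 = 15.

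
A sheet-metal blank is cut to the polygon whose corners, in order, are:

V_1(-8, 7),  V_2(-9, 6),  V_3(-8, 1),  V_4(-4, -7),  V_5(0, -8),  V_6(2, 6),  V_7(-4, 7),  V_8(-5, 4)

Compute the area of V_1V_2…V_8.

Σ = (15) + (39) + (60) + (32) + (16) + (38) + (19) + (-3) = 216
Area = |Σ|/2 = 108.

108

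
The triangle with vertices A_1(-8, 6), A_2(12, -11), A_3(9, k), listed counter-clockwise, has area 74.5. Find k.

-1

Write out the shoelace sum; only the two edges meeting at A_3 involve k:
2·Area = [(12·k − 9·(-11)) + (9·6 − (-8)·k)] + 16
       = 20·k + 169 = 149
⇒ k = -1.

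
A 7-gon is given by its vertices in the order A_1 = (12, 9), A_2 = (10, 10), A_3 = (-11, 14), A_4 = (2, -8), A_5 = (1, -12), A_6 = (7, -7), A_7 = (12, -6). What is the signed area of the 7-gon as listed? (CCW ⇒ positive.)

Apply the surveyor's formula: 2A = Σ (x_i·y_{i+1} − x_{i+1}·y_i), indices taken mod 7.
Σ = (30) + (250) + (60) + (-16) + (77) + (42) + (180) = 623
Signed area = Σ/2 = 311.5 (positive ⇒ counter-clockwise traversal).

311.5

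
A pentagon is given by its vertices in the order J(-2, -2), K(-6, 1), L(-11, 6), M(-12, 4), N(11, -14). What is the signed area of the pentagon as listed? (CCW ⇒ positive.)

Cross-terms: -14, -25, 28, 124, -50  ⇒  Σ = 63
Signed area = Σ/2 = 31.5 (positive ⇒ counter-clockwise traversal).

31.5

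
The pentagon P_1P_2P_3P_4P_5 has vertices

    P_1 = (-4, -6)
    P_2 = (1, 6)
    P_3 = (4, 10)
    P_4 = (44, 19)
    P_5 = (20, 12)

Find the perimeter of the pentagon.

|P_1P_2| = √((5)² + (12)²) = √169 = 13
|P_2P_3| = √((3)² + (4)²) = √25 = 5
|P_3P_4| = √((40)² + (9)²) = √1681 = 41
|P_4P_5| = √((-24)² + (-7)²) = √625 = 25
|P_5P_1| = √((-24)² + (-18)²) = √900 = 30
Perimeter = 13 + 5 + 41 + 25 + 30 = 114.

114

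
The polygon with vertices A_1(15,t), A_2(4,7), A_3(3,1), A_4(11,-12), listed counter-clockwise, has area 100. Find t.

-3

Write out the shoelace sum; only the two edges meeting at A_1 involve t:
2·Area = [(11·t − 15·(-12)) + (15·7 − 4·t)] + -64
       = 7·t + 221 = 200
⇒ t = -3.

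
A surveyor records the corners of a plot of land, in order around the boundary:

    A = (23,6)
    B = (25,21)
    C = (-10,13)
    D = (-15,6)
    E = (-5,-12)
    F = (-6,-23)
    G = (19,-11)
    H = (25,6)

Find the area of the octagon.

Σ = (333) + (535) + (135) + (210) + (43) + (503) + (389) + (12) = 2160
Area = |Σ|/2 = 1080.

1080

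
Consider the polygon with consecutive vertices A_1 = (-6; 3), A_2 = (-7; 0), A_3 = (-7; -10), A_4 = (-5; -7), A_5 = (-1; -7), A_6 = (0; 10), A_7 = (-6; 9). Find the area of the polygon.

Apply the surveyor's formula: 2A = Σ (x_i·y_{i+1} − x_{i+1}·y_i), indices taken mod 7.
Σ = (21) + (70) + (-1) + (28) + (-10) + (60) + (36) = 204
Area = |Σ|/2 = 102.

102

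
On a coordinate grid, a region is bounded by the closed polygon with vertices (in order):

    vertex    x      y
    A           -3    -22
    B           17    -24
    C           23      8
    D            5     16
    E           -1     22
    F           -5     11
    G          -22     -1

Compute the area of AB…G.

Apply the shoelace (surveyor's) formula: 2A = Σ (x_i·y_{i+1} − x_{i+1}·y_i), indices taken mod 7.
A→B: (-3)(-24) − (17)(-22) = 446
B→C: (17)(8) − (23)(-24) = 688
C→D: (23)(16) − (5)(8) = 328
D→E: (5)(22) − (-1)(16) = 126
E→F: (-1)(11) − (-5)(22) = 99
F→G: (-5)(-1) − (-22)(11) = 247
G→A: (-22)(-22) − (-3)(-1) = 481
Σ = 2415
Area = |Σ|/2 = 1207.5.

1207.5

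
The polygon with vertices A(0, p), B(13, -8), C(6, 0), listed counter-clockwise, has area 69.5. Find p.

Write out the shoelace sum; only the two edges meeting at A involve p:
2·Area = [(6·p − 0·0) + (0·(-8) − 13·p)] + 48
       = -7·p + 48 = 139
⇒ p = -13.

-13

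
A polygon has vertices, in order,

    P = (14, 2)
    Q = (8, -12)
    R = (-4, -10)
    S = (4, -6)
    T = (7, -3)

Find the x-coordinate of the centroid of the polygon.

509/81

Apply the shoelace formula. First the cross-terms c_i = x_i·y_{i+1} − x_{i+1}·y_i:
  -184, -128, 64, 30, 56  ⇒  2A = -162, A = -81.
Then Σ (x_i + x_{i+1})·c_i = -3054, so x̄ = -3054 / (6·(-81)) = 509/81.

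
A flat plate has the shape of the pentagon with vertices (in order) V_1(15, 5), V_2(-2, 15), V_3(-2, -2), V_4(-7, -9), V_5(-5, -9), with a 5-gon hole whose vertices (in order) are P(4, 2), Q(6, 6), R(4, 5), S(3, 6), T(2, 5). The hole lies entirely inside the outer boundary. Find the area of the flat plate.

193.5

Outer boundary:
Apply the surveyor's formula: 2A = Σ (x_i·y_{i+1} − x_{i+1}·y_i), indices taken mod 5.
Cross-terms: 235, 34, 4, 18, 110  ⇒  Σ = 401
Area = |Σ|/2 = 200.5.
Hole:
Σ = (12) + (6) + (9) + (3) + (-16) = 14
Area = |Σ|/2 = 7.
Net area = 200.5 − 7 = 193.5.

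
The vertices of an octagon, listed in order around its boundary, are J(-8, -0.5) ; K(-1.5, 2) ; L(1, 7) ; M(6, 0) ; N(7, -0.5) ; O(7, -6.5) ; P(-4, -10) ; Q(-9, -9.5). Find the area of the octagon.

Σ = (-16.75) + (-12.5) + (-42) + (-3) + (-42) + (-96) + (-52) + (-71.5) = -335.75
Area = |Σ|/2 = 167.875.

167.875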